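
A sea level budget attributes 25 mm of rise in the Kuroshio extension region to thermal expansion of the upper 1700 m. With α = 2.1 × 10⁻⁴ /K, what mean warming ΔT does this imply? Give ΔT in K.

ΔT = Δh/(αH) = 0.025 / (2.1×10⁻⁴ × 1700) ≈ 0.07003 K

about 0.0700 K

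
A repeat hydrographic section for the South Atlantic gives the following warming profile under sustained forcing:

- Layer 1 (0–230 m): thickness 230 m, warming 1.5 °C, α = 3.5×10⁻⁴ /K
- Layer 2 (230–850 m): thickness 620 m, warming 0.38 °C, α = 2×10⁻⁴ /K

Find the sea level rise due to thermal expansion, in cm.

Δh ≈ 17 cm

0–230 m: 3.5×10⁻⁴ × 1.5 × 230 = 0.12075 m
Layer 2: 620 × 0.38 × 2×10⁻⁴ = 0.04712 m
Δh = 0.12075 + 0.04712 = 0.16787 m ≈ 17 cm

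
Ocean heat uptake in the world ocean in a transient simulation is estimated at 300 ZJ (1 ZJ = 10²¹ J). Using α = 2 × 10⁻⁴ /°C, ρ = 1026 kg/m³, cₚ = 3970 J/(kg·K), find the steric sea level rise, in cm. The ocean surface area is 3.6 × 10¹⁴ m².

Per unit area: Q = 300×10²¹ / (3.6×10¹⁴) ≈ 8.333×10⁸ J/m²
Δh = αQ/(ρcₚ) = 2×10⁻⁴ × 8.333×10⁸ / (1026 × 3970) ≈ 0.040916 m

Δh = 4.1 cm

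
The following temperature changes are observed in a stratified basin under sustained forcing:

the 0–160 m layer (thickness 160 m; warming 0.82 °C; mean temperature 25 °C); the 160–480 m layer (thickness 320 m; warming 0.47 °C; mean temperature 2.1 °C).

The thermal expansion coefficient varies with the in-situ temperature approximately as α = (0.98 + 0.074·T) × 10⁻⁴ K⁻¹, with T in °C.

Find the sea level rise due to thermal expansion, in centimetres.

Layer 1: α = (0.98 + 0.074×25)×10⁻⁴ = 2.83×10⁻⁴ K⁻¹
Layer 2: α = (0.98 + 0.074×2.1)×10⁻⁴ = 1.1354×10⁻⁴ K⁻¹
0–160 m: 160 × 2.83×10⁻⁴ × 0.82 = 0.0371296 m
Layer 2: 320 × 0.47 × 1.1354×10⁻⁴ = 0.017076416 m
Δh = 0.0371296 + 0.017076416 = 0.054206016 m ≈ 5.42 cm

5.42 cm of thermosteric rise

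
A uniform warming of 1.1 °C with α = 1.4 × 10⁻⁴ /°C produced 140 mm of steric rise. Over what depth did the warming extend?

909 m

H = Δh/(αΔT) = 0.14 / (1.4×10⁻⁴ × 1.1) ≈ 909.1 m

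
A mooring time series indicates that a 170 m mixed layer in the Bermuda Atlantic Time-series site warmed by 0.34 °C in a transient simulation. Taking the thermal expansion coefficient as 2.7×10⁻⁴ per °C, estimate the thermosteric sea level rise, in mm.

Δh = αΔT·H = 2.7×10⁻⁴ × 0.34 × 170 = 0.015606 m

16 mm of thermosteric rise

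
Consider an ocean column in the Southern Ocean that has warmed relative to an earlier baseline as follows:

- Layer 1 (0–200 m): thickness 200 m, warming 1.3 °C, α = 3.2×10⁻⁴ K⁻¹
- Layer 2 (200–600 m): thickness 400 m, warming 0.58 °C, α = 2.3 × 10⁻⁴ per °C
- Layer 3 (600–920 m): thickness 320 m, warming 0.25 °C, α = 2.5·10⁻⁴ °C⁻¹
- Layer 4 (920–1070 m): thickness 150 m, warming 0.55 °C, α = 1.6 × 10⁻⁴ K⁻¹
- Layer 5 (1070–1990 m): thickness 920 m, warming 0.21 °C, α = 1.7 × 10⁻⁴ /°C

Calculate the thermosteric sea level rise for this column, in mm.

0–200 m: 200 × 1.3 × 3.2×10⁻⁴ = 0.08320 m
200–600 m: 0.58 × 2.3×10⁻⁴ × 400 = 0.05336 m
600–920 m: 2.5×10⁻⁴ × 0.25 × 320 = 0.02000 m
920–1070 m: 150 × 1.6×10⁻⁴ × 0.55 = 0.01320 m
0.21 × 1.7×10⁻⁴ × 920 = 0.032844 m
Δh = 0.08320 + 0.05336 + 0.02000 + 0.01320 + 0.032844 = 0.202604 m

Δh ≈ 203 mm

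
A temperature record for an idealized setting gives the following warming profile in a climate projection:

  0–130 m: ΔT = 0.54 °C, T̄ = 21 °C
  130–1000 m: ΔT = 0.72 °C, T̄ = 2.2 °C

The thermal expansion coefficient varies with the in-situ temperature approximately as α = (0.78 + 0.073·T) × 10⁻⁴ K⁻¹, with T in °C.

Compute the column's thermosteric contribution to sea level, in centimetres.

7.52 cm

Layer 1: α = (0.78 + 0.073×21)×10⁻⁴ = 2.313×10⁻⁴ K⁻¹
Layer 2: α = (0.78 + 0.073×2.2)×10⁻⁴ = 0.9406×10⁻⁴ K⁻¹
Layer 1: 0.54 × 2.313×10⁻⁴ × 130 = 0.01623726 m
0.72 × 0.9406×10⁻⁴ × 870 = 0.058919184 m
Δh = 0.01623726 + 0.058919184 = 0.075156444 m ≈ 7.52 cm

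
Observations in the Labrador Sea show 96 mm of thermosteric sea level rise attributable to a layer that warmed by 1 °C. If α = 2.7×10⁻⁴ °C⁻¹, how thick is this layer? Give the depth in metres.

H = Δh/(αΔT) = 0.096 / (2.7×10⁻⁴ × 1) ≈ 355.6 m

H ≈ 356 m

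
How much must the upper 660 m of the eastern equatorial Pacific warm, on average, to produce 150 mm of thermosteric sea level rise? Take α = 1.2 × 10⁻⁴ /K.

ΔT = Δh/(αH) = 0.15 / (1.2×10⁻⁴ × 660) ≈ 1.894 K

about 1.89 K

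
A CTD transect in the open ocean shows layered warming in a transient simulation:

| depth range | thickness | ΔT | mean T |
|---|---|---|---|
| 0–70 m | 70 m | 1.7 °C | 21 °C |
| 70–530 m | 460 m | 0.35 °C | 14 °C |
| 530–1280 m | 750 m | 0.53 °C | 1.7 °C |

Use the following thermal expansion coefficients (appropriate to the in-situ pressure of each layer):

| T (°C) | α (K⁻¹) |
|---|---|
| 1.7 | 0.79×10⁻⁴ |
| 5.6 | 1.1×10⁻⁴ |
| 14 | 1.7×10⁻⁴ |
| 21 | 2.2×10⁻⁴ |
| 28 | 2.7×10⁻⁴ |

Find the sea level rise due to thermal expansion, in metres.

Δh ≈ 0.0850 m

Layer 1 at 21 °C → α = 2.2×10⁻⁴ K⁻¹
Layer 2 at 14 °C → α = 1.7×10⁻⁴ K⁻¹
Layer 3 at 1.7 °C → α = 0.79×10⁻⁴ K⁻¹
Layer 1: 70 × 1.7 × 2.2×10⁻⁴ = 0.02618 m
70–530 m: 1.7×10⁻⁴ × 0.35 × 460 = 0.02737 m
530–1280 m: 750 × 0.53 × 0.79×10⁻⁴ = 0.0314025 m
Δh = 0.02618 + 0.02737 + 0.0314025 = 0.0849525 m ≈ 0.0850 m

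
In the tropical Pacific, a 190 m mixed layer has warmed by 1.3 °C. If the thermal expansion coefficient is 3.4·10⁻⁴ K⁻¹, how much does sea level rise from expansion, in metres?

Δh = αΔT·H = 3.4×10⁻⁴ × 1.3 × 190 = 0.08398 m

about 0.084 m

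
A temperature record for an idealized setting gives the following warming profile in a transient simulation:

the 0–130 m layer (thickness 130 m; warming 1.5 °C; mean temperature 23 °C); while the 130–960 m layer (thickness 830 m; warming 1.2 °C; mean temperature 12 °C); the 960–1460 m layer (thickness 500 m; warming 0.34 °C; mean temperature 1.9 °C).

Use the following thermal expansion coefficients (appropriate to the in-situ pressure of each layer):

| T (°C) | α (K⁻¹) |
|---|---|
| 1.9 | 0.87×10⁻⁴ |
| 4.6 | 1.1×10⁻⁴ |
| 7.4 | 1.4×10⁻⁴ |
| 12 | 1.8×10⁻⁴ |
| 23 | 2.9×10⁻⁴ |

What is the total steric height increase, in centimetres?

Δh = 25 cm

Layer 1 at 23 °C → α = 2.9×10⁻⁴ K⁻¹
Layer 2 at 12 °C → α = 1.8×10⁻⁴ K⁻¹
Layer 3 at 1.9 °C → α = 0.87×10⁻⁴ K⁻¹
2.9×10⁻⁴ × 1.5 × 130 = 0.05655 m
Layer 2: 1.8×10⁻⁴ × 1.2 × 830 = 0.17928 m
0.34 × 500 × 0.87×10⁻⁴ = 0.01479 m
Δh = 0.05655 + 0.17928 + 0.01479 = 0.25062 m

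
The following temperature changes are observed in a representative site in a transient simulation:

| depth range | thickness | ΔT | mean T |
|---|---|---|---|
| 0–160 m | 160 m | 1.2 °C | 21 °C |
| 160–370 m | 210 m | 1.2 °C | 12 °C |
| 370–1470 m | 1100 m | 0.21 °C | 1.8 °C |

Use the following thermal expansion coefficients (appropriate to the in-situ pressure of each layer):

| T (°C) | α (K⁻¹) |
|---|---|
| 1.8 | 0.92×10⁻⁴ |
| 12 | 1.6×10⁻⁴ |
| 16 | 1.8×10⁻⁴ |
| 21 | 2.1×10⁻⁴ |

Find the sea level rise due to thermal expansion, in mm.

Layer 1 at 21 °C → α = 2.1×10⁻⁴ K⁻¹
Layer 2 at 12 °C → α = 1.6×10⁻⁴ K⁻¹
Layer 3 at 1.8 °C → α = 0.92×10⁻⁴ K⁻¹
0–160 m: 160 × 2.1×10⁻⁴ × 1.2 = 0.04032 m
1.6×10⁻⁴ × 1.2 × 210 = 0.04032 m
Layer 3: 0.92×10⁻⁴ × 0.21 × 1100 = 0.021252 m
Δh = 0.04032 + 0.04032 + 0.021252 = 0.101892 m

Δh ≈ 102 mm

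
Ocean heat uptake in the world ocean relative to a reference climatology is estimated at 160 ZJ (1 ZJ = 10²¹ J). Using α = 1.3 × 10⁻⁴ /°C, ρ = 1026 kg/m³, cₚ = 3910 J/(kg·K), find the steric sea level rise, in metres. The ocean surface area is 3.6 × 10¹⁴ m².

Per unit area: Q = 160×10²¹ / (3.6×10¹⁴) ≈ 4.444×10⁸ J/m²
Δh = αQ/(ρcₚ) = 1.3×10⁻⁴ × 4.444×10⁸ / (1026 × 3910) ≈ 0.014401 m

0.0144 m of thermosteric rise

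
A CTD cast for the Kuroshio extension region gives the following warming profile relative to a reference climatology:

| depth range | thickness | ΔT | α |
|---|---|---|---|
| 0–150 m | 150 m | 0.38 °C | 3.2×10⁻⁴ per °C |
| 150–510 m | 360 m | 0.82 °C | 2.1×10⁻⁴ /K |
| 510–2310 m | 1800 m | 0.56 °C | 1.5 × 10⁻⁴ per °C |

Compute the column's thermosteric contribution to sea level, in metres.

0.23 m of thermosteric rise

3.2×10⁻⁴ × 150 × 0.38 = 0.01824 m
360 × 0.82 × 2.1×10⁻⁴ = 0.061992 m
1.5×10⁻⁴ × 0.56 × 1800 = 0.15120 m
Δh = 0.01824 + 0.061992 + 0.15120 = 0.231432 m ≈ 0.23 m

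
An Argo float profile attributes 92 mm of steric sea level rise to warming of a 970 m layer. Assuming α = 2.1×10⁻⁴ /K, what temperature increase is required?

ΔT ≈ 0.452 K

ΔT = Δh/(αH) = 0.092 / (2.1×10⁻⁴ × 970) ≈ 0.4516 K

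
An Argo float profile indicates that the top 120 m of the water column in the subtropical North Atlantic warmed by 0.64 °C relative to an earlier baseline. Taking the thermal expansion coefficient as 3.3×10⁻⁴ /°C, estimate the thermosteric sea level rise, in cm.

about 2.53 cm

Δh = αΔT·H = 3.3×10⁻⁴ × 0.64 × 120 = 0.025344 m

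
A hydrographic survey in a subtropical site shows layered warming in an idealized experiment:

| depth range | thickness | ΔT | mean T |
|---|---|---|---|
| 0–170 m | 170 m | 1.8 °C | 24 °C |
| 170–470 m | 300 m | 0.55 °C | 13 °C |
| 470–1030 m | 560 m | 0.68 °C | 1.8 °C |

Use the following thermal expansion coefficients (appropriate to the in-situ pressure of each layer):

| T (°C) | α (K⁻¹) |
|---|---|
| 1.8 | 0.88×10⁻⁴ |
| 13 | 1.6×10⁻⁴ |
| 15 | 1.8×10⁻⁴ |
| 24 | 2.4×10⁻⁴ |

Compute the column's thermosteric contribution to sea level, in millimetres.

Layer 1 at 24 °C → α = 2.4×10⁻⁴ K⁻¹
Layer 2 at 13 °C → α = 1.6×10⁻⁴ K⁻¹
Layer 3 at 1.8 °C → α = 0.88×10⁻⁴ K⁻¹
1.8 × 170 × 2.4×10⁻⁴ = 0.07344 m
170–470 m: 1.6×10⁻⁴ × 300 × 0.55 = 0.02640 m
Layer 3: 0.68 × 560 × 0.88×10⁻⁴ = 0.0335104 m
Δh = 0.07344 + 0.02640 + 0.0335104 = 0.1333504 m ≈ 130 mm

Δh ≈ 130 mm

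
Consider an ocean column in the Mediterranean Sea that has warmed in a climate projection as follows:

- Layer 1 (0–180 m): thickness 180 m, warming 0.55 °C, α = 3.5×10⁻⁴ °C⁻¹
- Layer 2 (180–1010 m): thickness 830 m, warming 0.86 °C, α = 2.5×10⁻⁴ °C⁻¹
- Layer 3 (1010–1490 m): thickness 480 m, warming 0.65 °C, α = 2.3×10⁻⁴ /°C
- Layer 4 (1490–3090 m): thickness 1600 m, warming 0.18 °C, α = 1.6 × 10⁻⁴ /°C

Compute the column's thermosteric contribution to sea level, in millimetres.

3.5×10⁻⁴ × 0.55 × 180 = 0.03465 m
2.5×10⁻⁴ × 830 × 0.86 = 0.17845 m
480 × 2.3×10⁻⁴ × 0.65 = 0.07176 m
Layer 4: 0.18 × 1.6×10⁻⁴ × 1600 = 0.04608 m
Δh = 0.03465 + 0.17845 + 0.07176 + 0.04608 = 0.33094 m

Δh ≈ 331 mm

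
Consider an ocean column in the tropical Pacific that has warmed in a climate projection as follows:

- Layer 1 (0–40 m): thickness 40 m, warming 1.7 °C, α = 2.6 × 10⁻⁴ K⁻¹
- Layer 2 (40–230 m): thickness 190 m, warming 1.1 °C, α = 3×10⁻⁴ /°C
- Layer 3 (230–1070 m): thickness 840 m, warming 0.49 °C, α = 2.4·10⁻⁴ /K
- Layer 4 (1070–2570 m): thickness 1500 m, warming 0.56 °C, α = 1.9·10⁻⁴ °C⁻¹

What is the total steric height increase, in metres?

about 0.34 m

Layer 1: 1.7 × 40 × 2.6×10⁻⁴ = 0.01768 m
Layer 2: 1.1 × 3×10⁻⁴ × 190 = 0.06270 m
Layer 3: 0.49 × 2.4×10⁻⁴ × 840 = 0.098784 m
1.9×10⁻⁴ × 1500 × 0.56 = 0.15960 m
Δh = 0.01768 + 0.06270 + 0.098784 + 0.15960 = 0.338764 m ≈ 0.34 m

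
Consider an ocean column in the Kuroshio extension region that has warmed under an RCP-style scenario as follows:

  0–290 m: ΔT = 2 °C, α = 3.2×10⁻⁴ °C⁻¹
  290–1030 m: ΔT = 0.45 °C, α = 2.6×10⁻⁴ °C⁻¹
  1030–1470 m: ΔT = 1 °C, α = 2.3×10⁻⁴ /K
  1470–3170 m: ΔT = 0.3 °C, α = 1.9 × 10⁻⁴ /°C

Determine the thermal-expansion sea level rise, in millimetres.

290 × 2 × 3.2×10⁻⁴ = 0.18560 m
290–1030 m: 2.6×10⁻⁴ × 0.45 × 740 = 0.08658 m
440 × 1 × 2.3×10⁻⁴ = 0.10120 m
1470–3170 m: 0.3 × 1.9×10⁻⁴ × 1700 = 0.09690 m
Δh = 0.18560 + 0.08658 + 0.10120 + 0.09690 = 0.47028 m

about 470 mm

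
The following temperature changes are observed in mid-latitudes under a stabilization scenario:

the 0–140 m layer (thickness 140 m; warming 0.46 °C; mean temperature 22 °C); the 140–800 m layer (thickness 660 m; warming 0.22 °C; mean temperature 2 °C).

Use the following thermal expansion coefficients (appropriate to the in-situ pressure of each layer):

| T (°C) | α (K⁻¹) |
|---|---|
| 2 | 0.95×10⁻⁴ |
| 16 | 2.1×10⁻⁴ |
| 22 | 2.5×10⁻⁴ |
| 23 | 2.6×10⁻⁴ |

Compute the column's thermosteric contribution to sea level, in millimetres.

Δh = 29.9 mm

Layer 1 at 22 °C → α = 2.5×10⁻⁴ K⁻¹
Layer 2 at 2 °C → α = 0.95×10⁻⁴ K⁻¹
140 × 2.5×10⁻⁴ × 0.46 = 0.01610 m
Layer 2: 0.22 × 0.95×10⁻⁴ × 660 = 0.013794 m
Δh = 0.01610 + 0.013794 = 0.029894 m ≈ 29.9 mm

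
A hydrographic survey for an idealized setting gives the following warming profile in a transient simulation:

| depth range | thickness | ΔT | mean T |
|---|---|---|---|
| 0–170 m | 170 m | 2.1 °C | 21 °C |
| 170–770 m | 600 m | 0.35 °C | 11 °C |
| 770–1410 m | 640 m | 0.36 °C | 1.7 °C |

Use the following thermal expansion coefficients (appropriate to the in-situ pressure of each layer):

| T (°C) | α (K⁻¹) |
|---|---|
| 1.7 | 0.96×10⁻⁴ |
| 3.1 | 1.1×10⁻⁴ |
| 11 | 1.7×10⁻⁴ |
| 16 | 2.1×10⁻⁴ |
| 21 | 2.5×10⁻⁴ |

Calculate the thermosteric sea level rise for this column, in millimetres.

about 147 mm

Layer 1 at 21 °C → α = 2.5×10⁻⁴ K⁻¹
Layer 2 at 11 °C → α = 1.7×10⁻⁴ K⁻¹
Layer 3 at 1.7 °C → α = 0.96×10⁻⁴ K⁻¹
2.5×10⁻⁴ × 170 × 2.1 = 0.08925 m
170–770 m: 0.35 × 600 × 1.7×10⁻⁴ = 0.03570 m
Layer 3: 0.96×10⁻⁴ × 0.36 × 640 = 0.0221184 m
Δh = 0.08925 + 0.03570 + 0.0221184 = 0.1470684 m ≈ 147 mm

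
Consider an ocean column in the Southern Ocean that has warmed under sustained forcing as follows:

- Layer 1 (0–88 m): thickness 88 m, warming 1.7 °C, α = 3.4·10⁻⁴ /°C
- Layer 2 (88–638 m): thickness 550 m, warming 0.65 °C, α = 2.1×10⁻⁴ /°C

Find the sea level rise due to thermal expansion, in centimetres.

about 13 cm

0–88 m: 88 × 3.4×10⁻⁴ × 1.7 = 0.050864 m
Layer 2: 550 × 0.65 × 2.1×10⁻⁴ = 0.075075 m
Δh = 0.050864 + 0.075075 = 0.125939 m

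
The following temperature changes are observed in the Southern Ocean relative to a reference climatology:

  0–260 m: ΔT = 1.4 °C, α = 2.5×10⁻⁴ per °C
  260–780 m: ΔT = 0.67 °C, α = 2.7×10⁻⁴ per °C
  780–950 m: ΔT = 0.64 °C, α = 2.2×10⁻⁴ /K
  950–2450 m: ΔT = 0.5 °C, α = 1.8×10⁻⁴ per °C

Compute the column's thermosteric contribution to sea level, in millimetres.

0–260 m: 1.4 × 2.5×10⁻⁴ × 260 = 0.09100 m
260–780 m: 0.67 × 2.7×10⁻⁴ × 520 = 0.094068 m
170 × 2.2×10⁻⁴ × 0.64 = 0.023936 m
Layer 4: 1500 × 1.8×10⁻⁴ × 0.5 = 0.13500 m
Δh = 0.09100 + 0.094068 + 0.023936 + 0.13500 = 0.344004 m ≈ 344 mm

about 344 mm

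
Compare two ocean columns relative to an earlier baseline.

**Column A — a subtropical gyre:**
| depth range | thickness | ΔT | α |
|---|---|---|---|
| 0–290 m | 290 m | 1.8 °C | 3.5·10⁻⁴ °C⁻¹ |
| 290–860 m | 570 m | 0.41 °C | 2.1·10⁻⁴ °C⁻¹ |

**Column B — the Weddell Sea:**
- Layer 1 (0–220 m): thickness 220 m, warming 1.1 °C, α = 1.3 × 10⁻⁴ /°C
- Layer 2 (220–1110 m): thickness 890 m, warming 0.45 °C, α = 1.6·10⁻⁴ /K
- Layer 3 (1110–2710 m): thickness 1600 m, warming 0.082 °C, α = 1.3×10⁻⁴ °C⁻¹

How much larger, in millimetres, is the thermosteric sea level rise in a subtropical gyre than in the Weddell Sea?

Δh_A − Δh_B ≈ 120 mm

A 3.5×10⁻⁴ × 1.8 × 290 = 0.18270 m
A Layer 2: 0.41 × 2.1×10⁻⁴ × 570 = 0.049077 m
A total: 0.231777 m
B 0–220 m: 220 × 1.1 × 1.3×10⁻⁴ = 0.03146 m
B 220–1110 m: 890 × 0.45 × 1.6×10⁻⁴ = 0.06408 m
B 1110–2710 m: 1.3×10⁻⁴ × 0.082 × 1600 = 0.017056 m
B total: 0.112596 m
Difference: 0.231777 − 0.112596 = 0.119181 m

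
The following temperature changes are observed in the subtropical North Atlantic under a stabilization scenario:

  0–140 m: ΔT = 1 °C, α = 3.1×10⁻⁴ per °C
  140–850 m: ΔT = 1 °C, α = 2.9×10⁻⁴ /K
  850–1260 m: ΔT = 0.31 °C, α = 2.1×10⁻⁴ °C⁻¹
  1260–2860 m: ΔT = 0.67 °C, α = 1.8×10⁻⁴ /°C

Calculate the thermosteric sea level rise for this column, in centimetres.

47 cm

Layer 1: 1 × 140 × 3.1×10⁻⁴ = 0.04340 m
Layer 2: 710 × 2.9×10⁻⁴ × 1 = 0.20590 m
410 × 2.1×10⁻⁴ × 0.31 = 0.026691 m
0.67 × 1600 × 1.8×10⁻⁴ = 0.19296 m
Δh = 0.04340 + 0.20590 + 0.026691 + 0.19296 = 0.468951 m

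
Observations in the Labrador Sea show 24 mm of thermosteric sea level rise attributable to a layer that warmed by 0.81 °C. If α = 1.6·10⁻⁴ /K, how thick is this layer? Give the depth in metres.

H = Δh/(αΔT) = 0.024 / (1.6×10⁻⁴ × 0.81) ≈ 185.2 m

H ≈ 185 m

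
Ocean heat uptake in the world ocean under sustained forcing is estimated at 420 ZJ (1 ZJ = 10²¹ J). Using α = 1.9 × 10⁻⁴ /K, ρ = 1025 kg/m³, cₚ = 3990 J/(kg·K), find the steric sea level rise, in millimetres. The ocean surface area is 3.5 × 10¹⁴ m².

Per unit area: Q = 420×10²¹ / (3.5×10¹⁴) = 1.2×10⁹ J/m²
Δh = αQ/(ρcₚ) = 1.9×10⁻⁴ × 1.2×10⁹ / (1025 × 3990) ≈ 0.055749 m

Δh = 56 mm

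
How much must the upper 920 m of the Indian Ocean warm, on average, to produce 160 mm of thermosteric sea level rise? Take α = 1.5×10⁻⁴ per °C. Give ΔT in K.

ΔT ≈ 1.2 K

ΔT = Δh/(αH) = 0.16 / (1.5×10⁻⁴ × 920) ≈ 1.159 K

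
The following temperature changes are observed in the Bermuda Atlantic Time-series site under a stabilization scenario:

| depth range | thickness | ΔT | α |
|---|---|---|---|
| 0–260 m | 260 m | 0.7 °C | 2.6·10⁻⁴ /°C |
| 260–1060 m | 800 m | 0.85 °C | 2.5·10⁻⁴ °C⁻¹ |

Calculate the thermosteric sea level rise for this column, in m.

Δh ≈ 0.22 m

Layer 1: 0.7 × 260 × 2.6×10⁻⁴ = 0.04732 m
260–1060 m: 0.85 × 800 × 2.5×10⁻⁴ = 0.17000 m
Δh = 0.04732 + 0.17000 = 0.21732 m ≈ 0.22 m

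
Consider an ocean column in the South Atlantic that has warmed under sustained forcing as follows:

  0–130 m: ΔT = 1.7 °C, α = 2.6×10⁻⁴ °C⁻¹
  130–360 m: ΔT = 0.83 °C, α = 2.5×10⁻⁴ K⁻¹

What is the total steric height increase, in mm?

105 mm

2.6×10⁻⁴ × 1.7 × 130 = 0.05746 m
2.5×10⁻⁴ × 0.83 × 230 = 0.047725 m
Δh = 0.05746 + 0.047725 = 0.105185 m ≈ 105 mm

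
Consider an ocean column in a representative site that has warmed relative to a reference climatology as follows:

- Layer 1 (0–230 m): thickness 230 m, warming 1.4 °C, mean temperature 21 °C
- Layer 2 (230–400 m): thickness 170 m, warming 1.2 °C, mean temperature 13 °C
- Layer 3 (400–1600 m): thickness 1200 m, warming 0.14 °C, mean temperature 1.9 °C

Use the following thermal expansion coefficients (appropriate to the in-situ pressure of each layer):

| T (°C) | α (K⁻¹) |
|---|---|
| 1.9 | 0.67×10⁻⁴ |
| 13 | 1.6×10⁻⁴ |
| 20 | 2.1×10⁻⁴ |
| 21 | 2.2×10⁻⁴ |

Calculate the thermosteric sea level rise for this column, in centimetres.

11 cm of thermosteric rise

Layer 1 at 21 °C → α = 2.2×10⁻⁴ K⁻¹
Layer 2 at 13 °C → α = 1.6×10⁻⁴ K⁻¹
Layer 3 at 1.9 °C → α = 0.67×10⁻⁴ K⁻¹
230 × 2.2×10⁻⁴ × 1.4 = 0.07084 m
1.2 × 1.6×10⁻⁴ × 170 = 0.03264 m
1200 × 0.67×10⁻⁴ × 0.14 = 0.011256 m
Δh = 0.07084 + 0.03264 + 0.011256 = 0.114736 m ≈ 11 cm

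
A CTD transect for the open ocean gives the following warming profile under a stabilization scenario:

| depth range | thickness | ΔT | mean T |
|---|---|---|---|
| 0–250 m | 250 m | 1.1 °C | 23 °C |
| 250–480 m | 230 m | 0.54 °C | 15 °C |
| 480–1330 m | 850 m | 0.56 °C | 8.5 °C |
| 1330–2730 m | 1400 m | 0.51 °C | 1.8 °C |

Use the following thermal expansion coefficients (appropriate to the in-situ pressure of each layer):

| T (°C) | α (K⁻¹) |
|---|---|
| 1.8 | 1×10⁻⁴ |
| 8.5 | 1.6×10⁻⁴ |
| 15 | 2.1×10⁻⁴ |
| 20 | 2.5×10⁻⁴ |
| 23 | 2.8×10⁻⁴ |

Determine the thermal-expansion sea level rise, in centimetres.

25 cm

Layer 1 at 23 °C → α = 2.8×10⁻⁴ K⁻¹
Layer 2 at 15 °C → α = 2.1×10⁻⁴ K⁻¹
Layer 3 at 8.5 °C → α = 1.6×10⁻⁴ K⁻¹
Layer 4 at 1.8 °C → α = 1×10⁻⁴ K⁻¹
1.1 × 250 × 2.8×10⁻⁴ = 0.07700 m
0.54 × 230 × 2.1×10⁻⁴ = 0.026082 m
Layer 3: 850 × 1.6×10⁻⁴ × 0.56 = 0.07616 m
Layer 4: 0.51 × 1400 × 1×10⁻⁴ = 0.07140 m
Δh = 0.07700 + 0.026082 + 0.07616 + 0.07140 = 0.250642 m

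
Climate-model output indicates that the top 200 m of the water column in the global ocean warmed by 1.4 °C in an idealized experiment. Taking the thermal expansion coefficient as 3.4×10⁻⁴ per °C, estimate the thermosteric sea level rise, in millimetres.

Δh = αΔT·H = 3.4×10⁻⁴ × 1.4 × 200 = 0.09520 m

Δh ≈ 95.2 mm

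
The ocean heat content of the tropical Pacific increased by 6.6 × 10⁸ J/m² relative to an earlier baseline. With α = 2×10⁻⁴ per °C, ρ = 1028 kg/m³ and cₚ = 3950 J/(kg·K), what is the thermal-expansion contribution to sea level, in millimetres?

Δh = αQ/(ρcₚ) = 2×10⁻⁴ × 6.6×10⁸ / (1028 × 3950) ≈ 0.032508 m

Δh = 33 mm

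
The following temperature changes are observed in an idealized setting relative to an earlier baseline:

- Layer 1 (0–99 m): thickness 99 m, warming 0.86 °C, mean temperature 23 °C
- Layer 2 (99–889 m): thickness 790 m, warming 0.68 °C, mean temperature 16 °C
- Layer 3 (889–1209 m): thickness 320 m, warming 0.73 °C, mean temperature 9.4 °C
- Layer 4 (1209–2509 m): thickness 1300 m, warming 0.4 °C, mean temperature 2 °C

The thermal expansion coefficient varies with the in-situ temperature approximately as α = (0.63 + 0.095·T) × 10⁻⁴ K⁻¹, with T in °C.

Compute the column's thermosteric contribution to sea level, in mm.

Layer 1: α = (0.63 + 0.095×23)×10⁻⁴ = 2.815×10⁻⁴ K⁻¹
Layer 2: α = (0.63 + 0.095×16)×10⁻⁴ = 2.15×10⁻⁴ K⁻¹
Layer 3: α = (0.63 + 0.095×9.4)×10⁻⁴ = 1.523×10⁻⁴ K⁻¹
Layer 4: α = (0.63 + 0.095×2)×10⁻⁴ = 0.82×10⁻⁴ K⁻¹
Layer 1: 0.86 × 2.815×10⁻⁴ × 99 = 0.02396691 m
2.15×10⁻⁴ × 0.68 × 790 = 0.115498 m
Layer 3: 320 × 1.523×10⁻⁴ × 0.73 = 0.03557728 m
Layer 4: 0.82×10⁻⁴ × 1300 × 0.4 = 0.04264 m
Δh = 0.02396691 + 0.115498 + 0.03557728 + 0.04264 = 0.21768219 m ≈ 220 mm

220 mm of thermosteric rise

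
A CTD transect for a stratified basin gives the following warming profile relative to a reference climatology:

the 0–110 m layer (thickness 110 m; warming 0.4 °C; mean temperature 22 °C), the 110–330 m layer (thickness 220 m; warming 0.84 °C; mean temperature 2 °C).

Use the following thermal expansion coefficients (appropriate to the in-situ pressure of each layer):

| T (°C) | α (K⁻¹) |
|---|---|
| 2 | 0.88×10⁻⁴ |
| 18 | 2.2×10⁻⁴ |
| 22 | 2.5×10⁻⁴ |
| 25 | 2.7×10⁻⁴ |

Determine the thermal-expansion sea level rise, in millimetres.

Layer 1 at 22 °C → α = 2.5×10⁻⁴ K⁻¹
Layer 2 at 2 °C → α = 0.88×10⁻⁴ K⁻¹
0.4 × 110 × 2.5×10⁻⁴ = 0.01100 m
0.84 × 0.88×10⁻⁴ × 220 = 0.0162624 m
Δh = 0.01100 + 0.0162624 = 0.0272624 m ≈ 27.3 mm

27.3 mm of thermosteric rise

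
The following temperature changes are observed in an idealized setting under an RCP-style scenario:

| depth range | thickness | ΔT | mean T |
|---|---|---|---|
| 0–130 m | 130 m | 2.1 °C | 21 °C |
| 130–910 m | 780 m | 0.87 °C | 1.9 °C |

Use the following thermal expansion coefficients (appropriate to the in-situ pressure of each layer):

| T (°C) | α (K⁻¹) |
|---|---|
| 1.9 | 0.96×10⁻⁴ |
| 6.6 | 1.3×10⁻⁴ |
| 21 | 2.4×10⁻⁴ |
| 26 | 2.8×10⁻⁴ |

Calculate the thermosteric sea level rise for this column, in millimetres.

about 130 mm

Layer 1 at 21 °C → α = 2.4×10⁻⁴ K⁻¹
Layer 2 at 1.9 °C → α = 0.96×10⁻⁴ K⁻¹
0–130 m: 2.1 × 2.4×10⁻⁴ × 130 = 0.06552 m
130–910 m: 780 × 0.87 × 0.96×10⁻⁴ = 0.0651456 m
Δh = 0.06552 + 0.0651456 = 0.1306656 m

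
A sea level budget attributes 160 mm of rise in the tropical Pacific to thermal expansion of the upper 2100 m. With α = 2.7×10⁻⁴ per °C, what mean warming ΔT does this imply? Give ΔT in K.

ΔT = Δh/(αH) = 0.16 / (2.7×10⁻⁴ × 2100) ≈ 0.2822 K

about 0.282 K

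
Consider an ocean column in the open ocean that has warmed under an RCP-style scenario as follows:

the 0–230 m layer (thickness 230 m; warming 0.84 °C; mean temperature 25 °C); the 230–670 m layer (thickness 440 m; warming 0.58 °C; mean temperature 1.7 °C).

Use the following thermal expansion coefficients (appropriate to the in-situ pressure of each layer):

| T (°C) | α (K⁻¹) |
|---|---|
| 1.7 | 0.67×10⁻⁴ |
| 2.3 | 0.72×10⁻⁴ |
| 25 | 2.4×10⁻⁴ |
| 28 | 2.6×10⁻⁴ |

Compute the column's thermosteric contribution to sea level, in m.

Layer 1 at 25 °C → α = 2.4×10⁻⁴ K⁻¹
Layer 2 at 1.7 °C → α = 0.67×10⁻⁴ K⁻¹
Layer 1: 2.4×10⁻⁴ × 0.84 × 230 = 0.046368 m
Layer 2: 0.67×10⁻⁴ × 0.58 × 440 = 0.0170984 m
Δh = 0.046368 + 0.0170984 = 0.0634664 m

about 0.0635 m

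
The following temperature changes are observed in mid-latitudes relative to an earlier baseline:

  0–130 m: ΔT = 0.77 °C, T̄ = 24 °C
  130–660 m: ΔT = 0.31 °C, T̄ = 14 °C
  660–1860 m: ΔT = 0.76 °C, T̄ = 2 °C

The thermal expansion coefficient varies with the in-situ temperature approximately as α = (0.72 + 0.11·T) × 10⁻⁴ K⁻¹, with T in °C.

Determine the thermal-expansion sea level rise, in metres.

Layer 1: α = (0.72 + 0.11×24)×10⁻⁴ = 3.36×10⁻⁴ K⁻¹
Layer 2: α = (0.72 + 0.11×14)×10⁻⁴ = 2.26×10⁻⁴ K⁻¹
Layer 3: α = (0.72 + 0.11×2)×10⁻⁴ = 0.94×10⁻⁴ K⁻¹
0–130 m: 130 × 0.77 × 3.36×10⁻⁴ = 0.0336336 m
130–660 m: 530 × 2.26×10⁻⁴ × 0.31 = 0.0371318 m
0.76 × 1200 × 0.94×10⁻⁴ = 0.085728 m
Δh = 0.0336336 + 0.0371318 + 0.085728 = 0.1564934 m

0.156 m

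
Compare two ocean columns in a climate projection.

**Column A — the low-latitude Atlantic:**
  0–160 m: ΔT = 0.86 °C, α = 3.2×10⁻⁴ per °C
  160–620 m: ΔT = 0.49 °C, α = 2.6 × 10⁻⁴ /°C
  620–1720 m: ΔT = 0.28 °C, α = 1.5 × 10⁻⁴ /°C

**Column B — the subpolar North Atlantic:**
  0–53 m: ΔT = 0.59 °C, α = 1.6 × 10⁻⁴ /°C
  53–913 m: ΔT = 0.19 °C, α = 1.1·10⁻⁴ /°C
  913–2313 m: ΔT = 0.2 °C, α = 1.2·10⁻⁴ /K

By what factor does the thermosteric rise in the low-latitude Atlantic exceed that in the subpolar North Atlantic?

a factor of 2.6

A Layer 1: 0.86 × 160 × 3.2×10⁻⁴ = 0.044032 m
A 460 × 2.6×10⁻⁴ × 0.49 = 0.058604 m
A 620–1720 m: 1100 × 0.28 × 1.5×10⁻⁴ = 0.04620 m
A total: 0.148836 m
B Layer 1: 53 × 0.59 × 1.6×10⁻⁴ = 0.0050032 m
B 860 × 1.1×10⁻⁴ × 0.19 = 0.017974 m
B 1400 × 0.2 × 1.2×10⁻⁴ = 0.03360 m
B total: 0.0565772 m
Ratio: 0.148836 / 0.0565772 ≈ 2.631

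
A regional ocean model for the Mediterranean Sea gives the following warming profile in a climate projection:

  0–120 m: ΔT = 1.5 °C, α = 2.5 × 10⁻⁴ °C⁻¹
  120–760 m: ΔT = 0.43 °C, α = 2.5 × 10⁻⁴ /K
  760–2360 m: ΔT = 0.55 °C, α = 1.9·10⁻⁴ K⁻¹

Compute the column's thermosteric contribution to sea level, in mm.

Δh ≈ 280 mm

1.5 × 2.5×10⁻⁴ × 120 = 0.04500 m
Layer 2: 0.43 × 2.5×10⁻⁴ × 640 = 0.06880 m
Layer 3: 0.55 × 1600 × 1.9×10⁻⁴ = 0.16720 m
Δh = 0.04500 + 0.06880 + 0.16720 = 0.28100 m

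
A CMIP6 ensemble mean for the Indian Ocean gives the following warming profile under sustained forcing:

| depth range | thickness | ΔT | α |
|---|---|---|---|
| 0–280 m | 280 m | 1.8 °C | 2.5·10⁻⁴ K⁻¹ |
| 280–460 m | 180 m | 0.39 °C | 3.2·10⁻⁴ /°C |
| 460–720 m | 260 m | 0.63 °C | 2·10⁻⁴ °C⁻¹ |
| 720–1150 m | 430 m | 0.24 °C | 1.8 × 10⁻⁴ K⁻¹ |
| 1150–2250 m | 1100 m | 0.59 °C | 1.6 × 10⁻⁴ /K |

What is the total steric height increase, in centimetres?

280 × 2.5×10⁻⁴ × 1.8 = 0.12600 m
Layer 2: 0.39 × 3.2×10⁻⁴ × 180 = 0.022464 m
Layer 3: 0.63 × 260 × 2×10⁻⁴ = 0.03276 m
0.24 × 1.8×10⁻⁴ × 430 = 0.018576 m
Layer 5: 1100 × 1.6×10⁻⁴ × 0.59 = 0.10384 m
Δh = 0.12600 + 0.022464 + 0.03276 + 0.018576 + 0.10384 = 0.30364 m

about 30.4 cm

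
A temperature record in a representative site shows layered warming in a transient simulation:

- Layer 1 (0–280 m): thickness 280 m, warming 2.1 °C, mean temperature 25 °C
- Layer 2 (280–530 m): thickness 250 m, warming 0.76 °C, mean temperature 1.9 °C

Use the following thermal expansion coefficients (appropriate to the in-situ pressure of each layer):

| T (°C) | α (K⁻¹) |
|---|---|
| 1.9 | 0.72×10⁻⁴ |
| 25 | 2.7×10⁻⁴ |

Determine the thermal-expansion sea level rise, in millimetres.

Δh = 172 mm

Layer 1 at 25 °C → α = 2.7×10⁻⁴ K⁻¹
Layer 2 at 1.9 °C → α = 0.72×10⁻⁴ K⁻¹
Layer 1: 280 × 2.7×10⁻⁴ × 2.1 = 0.15876 m
280–530 m: 0.76 × 250 × 0.72×10⁻⁴ = 0.01368 m
Δh = 0.15876 + 0.01368 = 0.17244 m ≈ 172 mm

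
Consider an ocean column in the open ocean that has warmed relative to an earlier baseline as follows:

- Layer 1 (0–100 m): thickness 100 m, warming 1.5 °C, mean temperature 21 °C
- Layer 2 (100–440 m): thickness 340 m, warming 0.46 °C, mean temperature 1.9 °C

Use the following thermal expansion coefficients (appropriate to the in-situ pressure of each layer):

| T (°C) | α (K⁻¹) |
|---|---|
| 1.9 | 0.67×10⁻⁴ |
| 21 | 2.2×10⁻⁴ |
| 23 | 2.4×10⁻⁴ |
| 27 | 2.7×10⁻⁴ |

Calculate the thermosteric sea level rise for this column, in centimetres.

Layer 1 at 21 °C → α = 2.2×10⁻⁴ K⁻¹
Layer 2 at 1.9 °C → α = 0.67×10⁻⁴ K⁻¹
Layer 1: 1.5 × 2.2×10⁻⁴ × 100 = 0.03300 m
Layer 2: 0.67×10⁻⁴ × 340 × 0.46 = 0.0104788 m
Δh = 0.03300 + 0.0104788 = 0.0434788 m

4.35 cm of thermosteric rise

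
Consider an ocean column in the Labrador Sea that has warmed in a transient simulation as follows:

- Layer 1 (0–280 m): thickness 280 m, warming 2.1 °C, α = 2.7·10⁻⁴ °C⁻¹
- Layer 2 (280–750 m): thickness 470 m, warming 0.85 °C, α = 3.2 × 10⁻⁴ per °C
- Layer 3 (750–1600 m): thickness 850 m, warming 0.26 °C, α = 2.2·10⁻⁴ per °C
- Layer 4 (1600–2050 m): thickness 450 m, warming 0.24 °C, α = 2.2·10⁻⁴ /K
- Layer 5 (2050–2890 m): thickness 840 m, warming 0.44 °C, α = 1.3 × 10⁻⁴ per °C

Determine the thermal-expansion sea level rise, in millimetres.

Δh ≈ 407 mm

0–280 m: 280 × 2.7×10⁻⁴ × 2.1 = 0.15876 m
280–750 m: 0.85 × 3.2×10⁻⁴ × 470 = 0.12784 m
Layer 3: 0.26 × 850 × 2.2×10⁻⁴ = 0.04862 m
2.2×10⁻⁴ × 0.24 × 450 = 0.02376 m
2050–2890 m: 840 × 1.3×10⁻⁴ × 0.44 = 0.048048 m
Δh = 0.15876 + 0.12784 + 0.04862 + 0.02376 + 0.048048 = 0.407028 m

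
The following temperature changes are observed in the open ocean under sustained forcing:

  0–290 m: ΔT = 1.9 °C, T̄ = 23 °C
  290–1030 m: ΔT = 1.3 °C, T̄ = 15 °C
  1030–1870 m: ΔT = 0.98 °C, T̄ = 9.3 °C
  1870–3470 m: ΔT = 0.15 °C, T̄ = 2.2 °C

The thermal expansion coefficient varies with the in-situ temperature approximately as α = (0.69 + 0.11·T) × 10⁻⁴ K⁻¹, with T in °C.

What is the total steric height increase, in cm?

Δh = 57 cm

Layer 1: α = (0.69 + 0.11×23)×10⁻⁴ = 3.22×10⁻⁴ K⁻¹
Layer 2: α = (0.69 + 0.11×15)×10⁻⁴ = 2.34×10⁻⁴ K⁻¹
Layer 3: α = (0.69 + 0.11×9.3)×10⁻⁴ = 1.713×10⁻⁴ K⁻¹
Layer 4: α = (0.69 + 0.11×2.2)×10⁻⁴ = 0.932×10⁻⁴ K⁻¹
0–290 m: 3.22×10⁻⁴ × 1.9 × 290 = 0.177422 m
1.3 × 740 × 2.34×10⁻⁴ = 0.225108 m
1030–1870 m: 0.98 × 1.713×10⁻⁴ × 840 = 0.14101416 m
0.15 × 0.932×10⁻⁴ × 1600 = 0.022368 m
Δh = 0.177422 + 0.225108 + 0.14101416 + 0.022368 = 0.56591216 m ≈ 57 cm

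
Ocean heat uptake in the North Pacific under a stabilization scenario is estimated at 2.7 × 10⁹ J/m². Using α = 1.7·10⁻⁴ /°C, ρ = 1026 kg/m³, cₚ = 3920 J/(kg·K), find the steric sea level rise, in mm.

Δh = αQ/(ρcₚ) = 1.7×10⁻⁴ × 2.7×10⁹ / (1026 × 3920) ≈ 0.11412 m

about 110 mm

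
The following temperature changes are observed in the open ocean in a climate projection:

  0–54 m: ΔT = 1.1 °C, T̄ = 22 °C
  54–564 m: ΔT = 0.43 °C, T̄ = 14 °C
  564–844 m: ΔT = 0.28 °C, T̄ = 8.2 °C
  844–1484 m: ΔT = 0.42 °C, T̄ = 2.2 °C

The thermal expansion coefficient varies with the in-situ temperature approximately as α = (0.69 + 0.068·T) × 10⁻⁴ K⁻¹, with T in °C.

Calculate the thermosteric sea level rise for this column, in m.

Layer 1: α = (0.69 + 0.068×22)×10⁻⁴ = 2.186×10⁻⁴ K⁻¹
Layer 2: α = (0.69 + 0.068×14)×10⁻⁴ = 1.642×10⁻⁴ K⁻¹
Layer 3: α = (0.69 + 0.068×8.2)×10⁻⁴ = 1.2476×10⁻⁴ K⁻¹
Layer 4: α = (0.69 + 0.068×2.2)×10⁻⁴ = 0.8396×10⁻⁴ K⁻¹
Layer 1: 2.186×10⁻⁴ × 54 × 1.1 = 0.01298484 m
Layer 2: 1.642×10⁻⁴ × 510 × 0.43 = 0.03600906 m
564–844 m: 280 × 1.2476×10⁻⁴ × 0.28 = 0.009781184 m
0.8396×10⁻⁴ × 640 × 0.42 = 0.022568448 m
Δh = 0.01298484 + 0.03600906 + 0.009781184 + 0.022568448 = 0.081343532 m

0.081 m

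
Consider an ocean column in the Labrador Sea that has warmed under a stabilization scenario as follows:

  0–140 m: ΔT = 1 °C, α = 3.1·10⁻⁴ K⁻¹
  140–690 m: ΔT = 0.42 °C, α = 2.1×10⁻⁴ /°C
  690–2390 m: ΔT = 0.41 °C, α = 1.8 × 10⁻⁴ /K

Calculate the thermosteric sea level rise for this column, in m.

Δh = 0.22 m

1 × 3.1×10⁻⁴ × 140 = 0.04340 m
Layer 2: 550 × 0.42 × 2.1×10⁻⁴ = 0.04851 m
0.41 × 1.8×10⁻⁴ × 1700 = 0.12546 m
Δh = 0.04340 + 0.04851 + 0.12546 = 0.21737 m ≈ 0.22 m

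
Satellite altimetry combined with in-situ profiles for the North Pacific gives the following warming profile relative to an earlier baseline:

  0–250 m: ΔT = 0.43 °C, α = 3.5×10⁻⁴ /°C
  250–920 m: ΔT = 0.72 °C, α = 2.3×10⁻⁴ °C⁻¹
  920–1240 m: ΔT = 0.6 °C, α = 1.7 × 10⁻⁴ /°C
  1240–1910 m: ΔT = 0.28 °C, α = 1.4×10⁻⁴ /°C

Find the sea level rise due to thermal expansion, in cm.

0.43 × 3.5×10⁻⁴ × 250 = 0.037625 m
250–920 m: 0.72 × 2.3×10⁻⁴ × 670 = 0.110952 m
1.7×10⁻⁴ × 0.6 × 320 = 0.03264 m
Layer 4: 670 × 0.28 × 1.4×10⁻⁴ = 0.026264 m
Δh = 0.037625 + 0.110952 + 0.03264 + 0.026264 = 0.207481 m ≈ 21 cm

about 21 cm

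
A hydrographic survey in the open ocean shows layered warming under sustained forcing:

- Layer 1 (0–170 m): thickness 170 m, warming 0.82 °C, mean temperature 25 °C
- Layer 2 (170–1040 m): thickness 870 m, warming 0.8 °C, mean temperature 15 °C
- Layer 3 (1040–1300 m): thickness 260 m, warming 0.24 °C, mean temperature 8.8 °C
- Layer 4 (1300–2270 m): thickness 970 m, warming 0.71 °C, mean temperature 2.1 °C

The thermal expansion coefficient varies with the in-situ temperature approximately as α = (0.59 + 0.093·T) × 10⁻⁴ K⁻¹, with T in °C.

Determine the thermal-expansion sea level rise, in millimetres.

Layer 1: α = (0.59 + 0.093×25)×10⁻⁴ = 2.915×10⁻⁴ K⁻¹
Layer 2: α = (0.59 + 0.093×15)×10⁻⁴ = 1.985×10⁻⁴ K⁻¹
Layer 3: α = (0.59 + 0.093×8.8)×10⁻⁴ = 1.4084×10⁻⁴ K⁻¹
Layer 4: α = (0.59 + 0.093×2.1)×10⁻⁴ = 0.7853×10⁻⁴ K⁻¹
0–170 m: 170 × 0.82 × 2.915×10⁻⁴ = 0.0406351 m
Layer 2: 0.8 × 1.985×10⁻⁴ × 870 = 0.138156 m
1040–1300 m: 0.24 × 260 × 1.4084×10⁻⁴ = 0.008788416 m
1300–2270 m: 970 × 0.71 × 0.7853×10⁻⁴ = 0.054083611 m
Δh = 0.0406351 + 0.138156 + 0.008788416 + 0.054083611 = 0.241663127 m ≈ 242 mm

about 242 mm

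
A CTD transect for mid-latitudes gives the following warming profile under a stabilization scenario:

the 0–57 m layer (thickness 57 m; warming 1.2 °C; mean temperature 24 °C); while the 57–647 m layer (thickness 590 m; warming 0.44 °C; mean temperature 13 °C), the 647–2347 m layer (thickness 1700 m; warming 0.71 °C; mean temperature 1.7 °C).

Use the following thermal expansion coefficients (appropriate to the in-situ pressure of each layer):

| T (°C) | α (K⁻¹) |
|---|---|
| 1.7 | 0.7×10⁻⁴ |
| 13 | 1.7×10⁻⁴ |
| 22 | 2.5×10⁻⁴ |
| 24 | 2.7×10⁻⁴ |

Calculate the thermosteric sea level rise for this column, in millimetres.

Δh ≈ 147 mm

Layer 1 at 24 °C → α = 2.7×10⁻⁴ K⁻¹
Layer 2 at 13 °C → α = 1.7×10⁻⁴ K⁻¹
Layer 3 at 1.7 °C → α = 0.7×10⁻⁴ K⁻¹
2.7×10⁻⁴ × 1.2 × 57 = 0.018468 m
Layer 2: 590 × 1.7×10⁻⁴ × 0.44 = 0.044132 m
647–2347 m: 0.71 × 1700 × 0.7×10⁻⁴ = 0.08449 m
Δh = 0.018468 + 0.044132 + 0.08449 = 0.14709 m ≈ 147 mm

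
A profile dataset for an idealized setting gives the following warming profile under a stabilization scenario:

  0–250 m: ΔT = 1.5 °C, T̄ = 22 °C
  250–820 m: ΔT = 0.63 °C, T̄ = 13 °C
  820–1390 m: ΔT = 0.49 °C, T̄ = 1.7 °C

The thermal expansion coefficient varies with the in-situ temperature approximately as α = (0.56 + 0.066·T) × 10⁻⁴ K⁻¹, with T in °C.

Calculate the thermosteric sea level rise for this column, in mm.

about 145 mm

Layer 1: α = (0.56 + 0.066×22)×10⁻⁴ = 2.012×10⁻⁴ K⁻¹
Layer 2: α = (0.56 + 0.066×13)×10⁻⁴ = 1.418×10⁻⁴ K⁻¹
Layer 3: α = (0.56 + 0.066×1.7)×10⁻⁴ = 0.6722×10⁻⁴ K⁻¹
0–250 m: 2.012×10⁻⁴ × 1.5 × 250 = 0.07545 m
250–820 m: 570 × 0.63 × 1.418×10⁻⁴ = 0.05092038 m
0.6722×10⁻⁴ × 570 × 0.49 = 0.018774546 m
Δh = 0.07545 + 0.05092038 + 0.018774546 = 0.145144926 m ≈ 145 mm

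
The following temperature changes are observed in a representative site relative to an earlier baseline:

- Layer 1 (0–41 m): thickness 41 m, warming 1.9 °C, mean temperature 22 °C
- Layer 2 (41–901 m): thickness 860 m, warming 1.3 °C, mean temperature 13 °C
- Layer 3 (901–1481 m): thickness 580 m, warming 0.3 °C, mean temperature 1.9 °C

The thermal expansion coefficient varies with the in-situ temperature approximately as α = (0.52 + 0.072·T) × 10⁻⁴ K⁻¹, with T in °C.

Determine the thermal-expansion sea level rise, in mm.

190 mm

Layer 1: α = (0.52 + 0.072×22)×10⁻⁴ = 2.104×10⁻⁴ K⁻¹
Layer 2: α = (0.52 + 0.072×13)×10⁻⁴ = 1.456×10⁻⁴ K⁻¹
Layer 3: α = (0.52 + 0.072×1.9)×10⁻⁴ = 0.6568×10⁻⁴ K⁻¹
Layer 1: 1.9 × 41 × 2.104×10⁻⁴ = 0.01639016 m
41–901 m: 860 × 1.456×10⁻⁴ × 1.3 = 0.1627808 m
0.6568×10⁻⁴ × 0.3 × 580 = 0.01142832 m
Δh = 0.01639016 + 0.1627808 + 0.01142832 = 0.19059928 m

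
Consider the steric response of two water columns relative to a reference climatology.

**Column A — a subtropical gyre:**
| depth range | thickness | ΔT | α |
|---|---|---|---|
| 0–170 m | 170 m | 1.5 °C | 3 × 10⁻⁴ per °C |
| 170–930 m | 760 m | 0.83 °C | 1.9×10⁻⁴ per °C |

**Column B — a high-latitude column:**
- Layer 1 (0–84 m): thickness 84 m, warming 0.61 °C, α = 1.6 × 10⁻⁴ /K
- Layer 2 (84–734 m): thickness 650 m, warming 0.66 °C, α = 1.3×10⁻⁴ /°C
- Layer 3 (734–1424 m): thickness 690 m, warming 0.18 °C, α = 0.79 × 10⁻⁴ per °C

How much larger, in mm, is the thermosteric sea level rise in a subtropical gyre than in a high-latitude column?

A Layer 1: 170 × 1.5 × 3×10⁻⁴ = 0.07650 m
A Layer 2: 760 × 1.9×10⁻⁴ × 0.83 = 0.119852 m
A total: 0.196352 m
B 0–84 m: 84 × 0.61 × 1.6×10⁻⁴ = 0.0081984 m
B 84–734 m: 0.66 × 650 × 1.3×10⁻⁴ = 0.05577 m
B 734–1424 m: 0.18 × 690 × 0.79×10⁻⁴ = 0.0098118 m
B total: 0.0737802 m
Difference: 0.196352 − 0.0737802 = 0.1225718 m

Δh_A − Δh_B ≈ 120 mm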